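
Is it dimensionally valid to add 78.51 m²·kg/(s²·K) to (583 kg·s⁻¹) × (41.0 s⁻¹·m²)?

Reduce each to base SI dimensions:
  78.51 m²·kg/(s²·K):  kg·m²·s⁻²·K⁻¹
  (583 kg·s⁻¹) × (41.0 s⁻¹·m²):  [kg·s⁻¹] · [m²·s⁻¹] = kg·m²·s⁻²
kg·m²·s⁻²·K⁻¹ ≠ kg·m²·s⁻², so they cannot be added.

No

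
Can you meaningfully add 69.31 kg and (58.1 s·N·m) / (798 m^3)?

No

Expand each in SI base units:
  69.31 kg:  kg
  (58.1 s·N·m) / (798 m^3):  [kg·m²·s⁻¹] / [m³] = kg·m⁻¹·s⁻¹
kg ≠ kg·m⁻¹·s⁻¹, so they cannot be added.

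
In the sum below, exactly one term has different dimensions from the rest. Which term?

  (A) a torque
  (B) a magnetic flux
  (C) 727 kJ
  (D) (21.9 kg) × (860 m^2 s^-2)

Dimensions:
  (A) [torque] = kg·m²·s⁻²
  (B) [magnetic flux] = kg·m²·s⁻²·A⁻¹
  (C) J = N·m = kg·m²·s⁻²
  (D) [kg] · [m²·s⁻²] = kg·m²·s⁻²
All reduce to kg·m²·s⁻² except (B), which is kg·m²·s⁻²·A⁻¹.

(B)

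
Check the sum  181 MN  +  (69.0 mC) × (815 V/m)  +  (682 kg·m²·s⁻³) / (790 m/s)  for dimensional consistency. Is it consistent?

Yes

Expand each in SI base units:
  181 MN:  N = kg·m·s⁻²
  (69.0 mC) × (815 V/m):  [s·A] · [kg·m·s⁻³·A⁻¹] = kg·m·s⁻²
  (682 kg·m²·s⁻³) / (790 m/s):  [kg·m²·s⁻³] / [m·s⁻¹] = kg·m·s⁻²
Every term reduces to kg·m·s⁻².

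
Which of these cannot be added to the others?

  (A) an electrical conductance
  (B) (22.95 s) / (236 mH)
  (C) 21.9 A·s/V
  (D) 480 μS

(C)

In SI base units:
  (A) [electrical conductance] = kg⁻¹·m⁻²·s³·A²
  (B) [s] / [kg·m²·s⁻²·A⁻²] = kg⁻¹·m⁻²·s³·A²
  (C) A·s·V⁻¹ = A·s·(J·C⁻¹)⁻¹ = kg⁻¹·m⁻²·s⁴·A²
  (D) S = Ω⁻¹ = kg⁻¹·m⁻²·s³·A²
All reduce to kg⁻¹·m⁻²·s³·A² except (C), which is kg⁻¹·m⁻²·s⁴·A².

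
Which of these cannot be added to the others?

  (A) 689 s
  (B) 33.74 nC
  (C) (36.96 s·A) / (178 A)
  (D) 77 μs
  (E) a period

(B)

Expand each in SI base units:
  (A) s
  (B) C = s·A
  (C) [s·A] / [A] = s
  (D) s
  (E) [period] = s
All reduce to s except (B), which is s·A.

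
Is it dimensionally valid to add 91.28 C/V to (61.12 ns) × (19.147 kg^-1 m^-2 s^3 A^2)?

Work out the base dimensions of each:
  91.28 C/V:  C·V⁻¹ = s·A·(J·C⁻¹)⁻¹ = kg⁻¹·m⁻²·s⁴·A²
  (61.12 ns) × (19.147 kg^-1 m^-2 s^3 A^2):  [s] · [kg⁻¹·m⁻²·s³·A²] = kg⁻¹·m⁻²·s⁴·A²
Both are kg⁻¹·m⁻²·s⁴·A², so they have the same dimensions and can be added.

Yes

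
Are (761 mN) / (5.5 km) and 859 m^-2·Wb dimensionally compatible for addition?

No

Work out the base dimensions of each:
  (761 mN) / (5.5 km):  [kg·m·s⁻²] / [m] = kg·s⁻²
  859 m^-2·Wb:  Wb·m⁻² = V·s·m⁻² = kg·s⁻²·A⁻¹
kg·s⁻² ≠ kg·s⁻²·A⁻¹, so they cannot be added.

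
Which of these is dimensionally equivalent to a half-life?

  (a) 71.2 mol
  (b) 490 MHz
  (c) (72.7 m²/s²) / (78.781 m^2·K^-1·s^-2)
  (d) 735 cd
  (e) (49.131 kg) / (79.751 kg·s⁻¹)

(e)

Reference: [half-life] = s.
Each option:
  (a) mol
  (b) Hz = s⁻¹
  (c) [m²·s⁻²] / [m²·s⁻²·K⁻¹] = K
  (d) cd
  (e) [kg] / [kg·s⁻¹] = s  ← same
Only (e) matches s.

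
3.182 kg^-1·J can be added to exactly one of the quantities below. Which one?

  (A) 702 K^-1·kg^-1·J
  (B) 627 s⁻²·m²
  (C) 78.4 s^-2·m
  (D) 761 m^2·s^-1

(B)

Reference: J·kg⁻¹ = N·m·kg⁻¹ = m²·s⁻².
Each option:
  (A) J·kg⁻¹·K⁻¹ = N·m·kg⁻¹·K⁻¹ = m²·s⁻²·K⁻¹
  (B) m²·s⁻²  ← same
  (C) m·s⁻²
  (D) m²·s⁻¹
Only (B) matches m²·s⁻².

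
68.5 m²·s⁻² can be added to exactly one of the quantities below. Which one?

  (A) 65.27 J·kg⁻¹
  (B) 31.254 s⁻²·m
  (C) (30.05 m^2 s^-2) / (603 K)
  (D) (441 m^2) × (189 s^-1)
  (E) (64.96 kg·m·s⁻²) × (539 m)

(A)

Reference: m²·s⁻².
Each option:
  (A) J·kg⁻¹ = N·m·kg⁻¹ = m²·s⁻²  ← same
  (B) m·s⁻²
  (C) [m²·s⁻²] / [K] = m²·s⁻²·K⁻¹
  (D) [m²] · [s⁻¹] = m²·s⁻¹
  (E) [kg·m·s⁻²] · [m] = kg·m²·s⁻²
Only (A) matches m²·s⁻².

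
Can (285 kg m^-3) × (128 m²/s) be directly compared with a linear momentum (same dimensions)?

In SI base units:
  (285 kg m^-3) × (128 m²/s):  [kg·m⁻³] · [m²·s⁻¹] = kg·m⁻¹·s⁻¹
  a linear momentum:  [linear momentum] = kg·m·s⁻¹
kg·m⁻¹·s⁻¹ ≠ kg·m·s⁻¹, so they cannot be added.

No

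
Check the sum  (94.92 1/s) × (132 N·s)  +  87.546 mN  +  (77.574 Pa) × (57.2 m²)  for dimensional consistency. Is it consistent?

Expand each in SI base units:
  (94.92 1/s) × (132 N·s):  [s⁻¹] · [kg·m·s⁻¹] = kg·m·s⁻²
  87.546 mN:  N = kg·m·s⁻²
  (77.574 Pa) × (57.2 m²):  [kg·m⁻¹·s⁻²] · [m²] = kg·m·s⁻²
Every term reduces to kg·m·s⁻².

Yes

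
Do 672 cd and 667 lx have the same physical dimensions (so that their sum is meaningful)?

No

Expand each in SI base units:
  672 cd:  cd
  667 lx:  lx = lm·m⁻² = m⁻²·cd
cd ≠ m⁻²·cd, so they cannot be added.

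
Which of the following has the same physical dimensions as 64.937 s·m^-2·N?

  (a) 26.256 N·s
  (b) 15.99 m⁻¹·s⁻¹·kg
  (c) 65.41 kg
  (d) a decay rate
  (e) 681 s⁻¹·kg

Reference: N·s·m⁻² = kg·m·s⁻²·s·m⁻² = kg·m⁻¹·s⁻¹.
Each option:
  (a) N·s = kg·m·s⁻²·s = kg·m·s⁻¹
  (b) kg·m⁻¹·s⁻¹  ← same
  (c) kg
  (d) [decay rate] = s⁻¹
  (e) kg·s⁻¹
Only (b) matches kg·m⁻¹·s⁻¹.

(b)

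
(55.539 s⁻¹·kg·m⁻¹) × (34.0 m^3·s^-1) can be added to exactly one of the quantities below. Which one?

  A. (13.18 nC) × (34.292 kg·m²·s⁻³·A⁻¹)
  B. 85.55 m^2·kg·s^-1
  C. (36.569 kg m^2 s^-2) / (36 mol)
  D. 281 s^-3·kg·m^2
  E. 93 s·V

A.

Reference: [kg·m⁻¹·s⁻¹] · [m³·s⁻¹] = kg·m²·s⁻².
Each option:
  A. [s·A] · [kg·m²·s⁻³·A⁻¹] = kg·m²·s⁻²  ← same
  B. kg·m²·s⁻¹
  C. [kg·m²·s⁻²] / [mol] = kg·m²·s⁻²·mol⁻¹
  D. kg·m²·s⁻³
  E. V·s = J·C⁻¹·s = kg·m²·s⁻²·A⁻¹
Only A. matches kg·m²·s⁻².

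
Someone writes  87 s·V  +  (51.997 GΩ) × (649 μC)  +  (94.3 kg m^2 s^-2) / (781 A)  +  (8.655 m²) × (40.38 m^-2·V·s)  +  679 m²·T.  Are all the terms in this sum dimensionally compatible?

Yes

Expand each in SI base units:
  87 s·V:  V·s = J·C⁻¹·s = kg·m²·s⁻²·A⁻¹
  (51.997 GΩ) × (649 μC):  [kg·m²·s⁻³·A⁻²] · [s·A] = kg·m²·s⁻²·A⁻¹
  (94.3 kg m^2 s^-2) / (781 A):  [kg·m²·s⁻²] / [A] = kg·m²·s⁻²·A⁻¹
  (8.655 m²) × (40.38 m^-2·V·s):  [m²] · [kg·s⁻²·A⁻¹] = kg·m²·s⁻²·A⁻¹
  679 m²·T:  T·m² = Wb·m⁻²·m² = kg·m²·s⁻²·A⁻¹
Every term reduces to kg·m²·s⁻²·A⁻¹.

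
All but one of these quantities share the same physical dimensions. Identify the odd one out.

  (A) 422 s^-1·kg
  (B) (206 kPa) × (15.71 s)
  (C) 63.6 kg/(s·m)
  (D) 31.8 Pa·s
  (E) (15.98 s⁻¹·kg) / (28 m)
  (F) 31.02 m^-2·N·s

(A)

Dimensions:
  (A) kg·s⁻¹
  (B) [kg·m⁻¹·s⁻²] · [s] = kg·m⁻¹·s⁻¹
  (C) kg·m⁻¹·s⁻¹
  (D) Pa·s = N·m⁻²·s = kg·m⁻¹·s⁻¹
  (E) [kg·s⁻¹] / [m] = kg·m⁻¹·s⁻¹
  (F) N·s·m⁻² = kg·m·s⁻²·s·m⁻² = kg·m⁻¹·s⁻¹
All reduce to kg·m⁻¹·s⁻¹ except (A), which is kg·s⁻¹.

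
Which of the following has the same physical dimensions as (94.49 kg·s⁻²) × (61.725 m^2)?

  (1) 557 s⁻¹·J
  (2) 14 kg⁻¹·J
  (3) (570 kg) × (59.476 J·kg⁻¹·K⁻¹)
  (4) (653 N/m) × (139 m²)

(4)

Reference: [kg·s⁻²] · [m²] = kg·m²·s⁻².
Each option:
  (1) J·s⁻¹ = N·m·s⁻¹ = kg·m²·s⁻³
  (2) J·kg⁻¹ = N·m·kg⁻¹ = m²·s⁻²
  (3) [kg] · [m²·s⁻²·K⁻¹] = kg·m²·s⁻²·K⁻¹
  (4) [kg·s⁻²] · [m²] = kg·m²·s⁻²  ← same
Only (4) matches kg·m²·s⁻².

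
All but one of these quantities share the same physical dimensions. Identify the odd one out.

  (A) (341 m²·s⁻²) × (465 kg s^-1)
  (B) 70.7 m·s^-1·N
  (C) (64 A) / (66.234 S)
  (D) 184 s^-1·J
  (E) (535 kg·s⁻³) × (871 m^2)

In SI base units:
  (A) [m²·s⁻²] · [kg·s⁻¹] = kg·m²·s⁻³
  (B) N·m·s⁻¹ = kg·m·s⁻²·m·s⁻¹ = kg·m²·s⁻³
  (C) [A] / [kg⁻¹·m⁻²·s³·A²] = kg·m²·s⁻³·A⁻¹
  (D) J·s⁻¹ = N·m·s⁻¹ = kg·m²·s⁻³
  (E) [kg·s⁻³] · [m²] = kg·m²·s⁻³
All reduce to kg·m²·s⁻³ except (C), which is kg·m²·s⁻³·A⁻¹.

(C)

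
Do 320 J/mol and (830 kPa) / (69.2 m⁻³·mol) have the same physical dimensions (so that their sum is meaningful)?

In SI base units:
  320 J/mol:  J·mol⁻¹ = N·m·mol⁻¹ = kg·m²·s⁻²·mol⁻¹
  (830 kPa) / (69.2 m⁻³·mol):  [kg·m⁻¹·s⁻²] / [m⁻³·mol] = kg·m²·s⁻²·mol⁻¹
Both are kg·m²·s⁻²·mol⁻¹, so they have the same dimensions and can be added.

Yes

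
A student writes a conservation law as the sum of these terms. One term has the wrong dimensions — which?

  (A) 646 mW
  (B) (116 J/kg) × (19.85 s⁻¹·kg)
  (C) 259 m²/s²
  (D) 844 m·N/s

(C)

Work out the base dimensions of each:
  (A) W = J·s⁻¹ = kg·m²·s⁻³
  (B) [m²·s⁻²] · [kg·s⁻¹] = kg·m²·s⁻³
  (C) m²·s⁻²
  (D) N·m·s⁻¹ = kg·m·s⁻²·m·s⁻¹ = kg·m²·s⁻³
All reduce to kg·m²·s⁻³ except (C), which is m²·s⁻².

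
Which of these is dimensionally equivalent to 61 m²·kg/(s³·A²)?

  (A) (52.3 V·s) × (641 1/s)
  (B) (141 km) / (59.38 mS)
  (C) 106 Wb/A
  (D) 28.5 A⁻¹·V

(D)

Reference: kg·m²·s⁻³·A⁻².
Each option:
  (A) [kg·m²·s⁻²·A⁻¹] · [s⁻¹] = kg·m²·s⁻³·A⁻¹
  (B) [m] / [kg⁻¹·m⁻²·s³·A²] = kg·m³·s⁻³·A⁻²
  (C) Wb·A⁻¹ = V·s·A⁻¹ = kg·m²·s⁻²·A⁻²
  (D) V·A⁻¹ = J·C⁻¹·A⁻¹ = kg·m²·s⁻³·A⁻²  ← same
Only (D) matches kg·m²·s⁻³·A⁻².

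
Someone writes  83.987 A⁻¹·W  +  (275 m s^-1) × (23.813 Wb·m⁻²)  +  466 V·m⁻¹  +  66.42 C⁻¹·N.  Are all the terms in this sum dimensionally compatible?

Reduce each to base SI dimensions:
  83.987 A⁻¹·W:  W·A⁻¹ = J·s⁻¹·A⁻¹ = kg·m²·s⁻³·A⁻¹
  (275 m s^-1) × (23.813 Wb·m⁻²):  [m·s⁻¹] · [kg·s⁻²·A⁻¹] = kg·m·s⁻³·A⁻¹
  466 V·m⁻¹:  V·m⁻¹ = J·C⁻¹·m⁻¹ = kg·m·s⁻³·A⁻¹
  66.42 C⁻¹·N:  N·C⁻¹ = kg·m·s⁻²·(s·A)⁻¹ = kg·m·s⁻³·A⁻¹
The terms do not share a single dimension (kg·m²·s⁻³·A⁻¹ vs kg·m·s⁻³·A⁻¹).

No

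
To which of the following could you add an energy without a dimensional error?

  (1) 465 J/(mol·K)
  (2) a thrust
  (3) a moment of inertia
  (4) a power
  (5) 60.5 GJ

Reference: [energy] = kg·m²·s⁻².
Each option:
  (1) J·mol⁻¹·K⁻¹ = N·m·mol⁻¹·K⁻¹ = kg·m²·s⁻²·K⁻¹·mol⁻¹
  (2) [thrust] = kg·m·s⁻²
  (3) [moment of inertia] = kg·m²
  (4) [power] = kg·m²·s⁻³
  (5) J = N·m = kg·m²·s⁻²  ← same
Only (5) matches kg·m²·s⁻².

(5)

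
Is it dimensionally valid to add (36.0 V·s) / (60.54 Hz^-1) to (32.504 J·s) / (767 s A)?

Expand each in SI base units:
  (36.0 V·s) / (60.54 Hz^-1):  [kg·m²·s⁻²·A⁻¹] / [s] = kg·m²·s⁻³·A⁻¹
  (32.504 J·s) / (767 s A):  [kg·m²·s⁻¹] / [s·A] = kg·m²·s⁻²·A⁻¹
kg·m²·s⁻³·A⁻¹ ≠ kg·m²·s⁻²·A⁻¹, so they cannot be added.

No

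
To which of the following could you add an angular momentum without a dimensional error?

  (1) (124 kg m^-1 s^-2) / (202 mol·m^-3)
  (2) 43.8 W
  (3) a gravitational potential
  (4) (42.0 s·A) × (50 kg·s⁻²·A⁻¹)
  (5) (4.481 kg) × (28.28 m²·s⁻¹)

(5)

Reference: [angular momentum] = kg·m²·s⁻¹.
Each option:
  (1) [kg·m⁻¹·s⁻²] / [m⁻³·mol] = kg·m²·s⁻²·mol⁻¹
  (2) W = J·s⁻¹ = kg·m²·s⁻³
  (3) [gravitational potential] = m²·s⁻²
  (4) [s·A] · [kg·s⁻²·A⁻¹] = kg·s⁻¹
  (5) [kg] · [m²·s⁻¹] = kg·m²·s⁻¹  ← same
Only (5) matches kg·m²·s⁻¹.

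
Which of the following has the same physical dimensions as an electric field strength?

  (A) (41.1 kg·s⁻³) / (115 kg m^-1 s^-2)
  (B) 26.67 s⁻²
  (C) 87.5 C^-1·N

Reference: [electric field strength] = kg·m·s⁻³·A⁻¹.
Each option:
  (A) [kg·s⁻³] / [kg·m⁻¹·s⁻²] = m·s⁻¹
  (B) s⁻²
  (C) N·C⁻¹ = kg·m·s⁻²·(s·A)⁻¹ = kg·m·s⁻³·A⁻¹  ← same
Only (C) matches kg·m·s⁻³·A⁻¹.

(C)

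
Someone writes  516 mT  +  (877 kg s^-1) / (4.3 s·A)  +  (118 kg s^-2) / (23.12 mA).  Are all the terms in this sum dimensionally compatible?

Yes

Work out the base dimensions of each:
  516 mT:  T = Wb·m⁻² = kg·s⁻²·A⁻¹
  (877 kg s^-1) / (4.3 s·A):  [kg·s⁻¹] / [s·A] = kg·s⁻²·A⁻¹
  (118 kg s^-2) / (23.12 mA):  [kg·s⁻²] / [A] = kg·s⁻²·A⁻¹
Every term reduces to kg·s⁻²·A⁻¹.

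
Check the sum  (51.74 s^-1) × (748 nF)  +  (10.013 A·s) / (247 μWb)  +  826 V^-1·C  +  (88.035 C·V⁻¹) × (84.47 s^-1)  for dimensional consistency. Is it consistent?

No

Reduce each to base SI dimensions:
  (51.74 s^-1) × (748 nF):  [s⁻¹] · [kg⁻¹·m⁻²·s⁴·A²] = kg⁻¹·m⁻²·s³·A²
  (10.013 A·s) / (247 μWb):  [s·A] / [kg·m²·s⁻²·A⁻¹] = kg⁻¹·m⁻²·s³·A²
  826 V^-1·C:  C·V⁻¹ = s·A·(J·C⁻¹)⁻¹ = kg⁻¹·m⁻²·s⁴·A²
  (88.035 C·V⁻¹) × (84.47 s^-1):  [kg⁻¹·m⁻²·s⁴·A²] · [s⁻¹] = kg⁻¹·m⁻²·s³·A²
The terms do not share a single dimension (kg⁻¹·m⁻²·s³·A² vs kg⁻¹·m⁻²·s⁴·A²).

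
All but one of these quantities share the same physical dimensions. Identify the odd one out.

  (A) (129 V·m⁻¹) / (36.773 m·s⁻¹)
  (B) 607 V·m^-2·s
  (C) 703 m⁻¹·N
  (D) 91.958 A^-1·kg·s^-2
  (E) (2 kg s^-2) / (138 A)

Reduce each to base SI dimensions:
  (A) [kg·m·s⁻³·A⁻¹] / [m·s⁻¹] = kg·s⁻²·A⁻¹
  (B) V·s·m⁻² = J·C⁻¹·s·m⁻² = kg·s⁻²·A⁻¹
  (C) N·m⁻¹ = kg·m·s⁻²·m⁻¹ = kg·s⁻²
  (D) kg·s⁻²·A⁻¹
  (E) [kg·s⁻²] / [A] = kg·s⁻²·A⁻¹
All reduce to kg·s⁻²·A⁻¹ except (C), which is kg·s⁻².

(C)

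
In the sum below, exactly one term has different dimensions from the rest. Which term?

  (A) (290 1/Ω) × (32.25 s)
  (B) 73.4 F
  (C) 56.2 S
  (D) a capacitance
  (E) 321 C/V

(C)

Dimensions:
  (A) [kg⁻¹·m⁻²·s³·A²] · [s] = kg⁻¹·m⁻²·s⁴·A²
  (B) F = C·V⁻¹ = kg⁻¹·m⁻²·s⁴·A²
  (C) S = Ω⁻¹ = kg⁻¹·m⁻²·s³·A²
  (D) [capacitance] = kg⁻¹·m⁻²·s⁴·A²
  (E) C·V⁻¹ = s·A·(J·C⁻¹)⁻¹ = kg⁻¹·m⁻²·s⁴·A²
All reduce to kg⁻¹·m⁻²·s⁴·A² except (C), which is kg⁻¹·m⁻²·s³·A².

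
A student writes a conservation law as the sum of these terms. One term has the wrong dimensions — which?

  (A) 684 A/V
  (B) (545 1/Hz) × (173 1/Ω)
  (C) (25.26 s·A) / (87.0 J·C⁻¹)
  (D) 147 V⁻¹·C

Work out the base dimensions of each:
  (A) A·V⁻¹ = A·(J·C⁻¹)⁻¹ = kg⁻¹·m⁻²·s³·A²
  (B) [s] · [kg⁻¹·m⁻²·s³·A²] = kg⁻¹·m⁻²·s⁴·A²
  (C) [s·A] / [kg·m²·s⁻³·A⁻¹] = kg⁻¹·m⁻²·s⁴·A²
  (D) C·V⁻¹ = s·A·(J·C⁻¹)⁻¹ = kg⁻¹·m⁻²·s⁴·A²
All reduce to kg⁻¹·m⁻²·s⁴·A² except (A), which is kg⁻¹·m⁻²·s³·A².

(A)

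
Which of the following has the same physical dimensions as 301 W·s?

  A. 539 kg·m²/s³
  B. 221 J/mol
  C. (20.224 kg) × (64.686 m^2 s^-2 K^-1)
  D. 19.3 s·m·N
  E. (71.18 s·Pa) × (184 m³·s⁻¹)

Reference: W·s = J·s⁻¹·s = kg·m²·s⁻².
Each option:
  A. kg·m²·s⁻³
  B. J·mol⁻¹ = N·m·mol⁻¹ = kg·m²·s⁻²·mol⁻¹
  C. [kg] · [m²·s⁻²·K⁻¹] = kg·m²·s⁻²·K⁻¹
  D. N·m·s = kg·m·s⁻²·m·s = kg·m²·s⁻¹
  E. [kg·m⁻¹·s⁻¹] · [m³·s⁻¹] = kg·m²·s⁻²  ← same
Only E. matches kg·m²·s⁻².

E.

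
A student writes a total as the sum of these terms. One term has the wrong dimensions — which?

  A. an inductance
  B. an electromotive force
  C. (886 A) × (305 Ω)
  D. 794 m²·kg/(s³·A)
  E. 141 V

Expand each in SI base units:
  A. [inductance] = kg·m²·s⁻²·A⁻²
  B. [electromotive force] = kg·m²·s⁻³·A⁻¹
  C. [A] · [kg·m²·s⁻³·A⁻²] = kg·m²·s⁻³·A⁻¹
  D. kg·m²·s⁻³·A⁻¹
  E. V = J·C⁻¹ = kg·m²·s⁻³·A⁻¹
All reduce to kg·m²·s⁻³·A⁻¹ except A., which is kg·m²·s⁻²·A⁻².

A.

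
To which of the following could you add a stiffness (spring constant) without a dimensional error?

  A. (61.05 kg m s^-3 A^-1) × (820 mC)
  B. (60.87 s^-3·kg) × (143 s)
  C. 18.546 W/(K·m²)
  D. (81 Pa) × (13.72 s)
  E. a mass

Reference: [stiffness (spring constant)] = kg·s⁻².
Each option:
  A. [kg·m·s⁻³·A⁻¹] · [s·A] = kg·m·s⁻²
  B. [kg·s⁻³] · [s] = kg·s⁻²  ← same
  C. W·m⁻²·K⁻¹ = J·s⁻¹·m⁻²·K⁻¹ = kg·s⁻³·K⁻¹
  D. [kg·m⁻¹·s⁻²] · [s] = kg·m⁻¹·s⁻¹
  E. [mass] = kg
Only B. matches kg·s⁻².

B.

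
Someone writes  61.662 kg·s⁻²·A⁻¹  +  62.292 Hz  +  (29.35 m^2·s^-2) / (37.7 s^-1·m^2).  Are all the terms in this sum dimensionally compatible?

Work out the base dimensions of each:
  61.662 kg·s⁻²·A⁻¹:  kg·s⁻²·A⁻¹
  62.292 Hz:  Hz = s⁻¹
  (29.35 m^2·s^-2) / (37.7 s^-1·m^2):  [m²·s⁻²] / [m²·s⁻¹] = s⁻¹
The terms do not share a single dimension (kg·s⁻²·A⁻¹ vs s⁻¹).

No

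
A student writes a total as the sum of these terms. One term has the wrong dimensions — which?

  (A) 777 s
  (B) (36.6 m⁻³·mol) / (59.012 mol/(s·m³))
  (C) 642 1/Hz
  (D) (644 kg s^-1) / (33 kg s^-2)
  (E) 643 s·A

Expand each in SI base units:
  (A) s
  (B) [m⁻³·mol] / [m⁻³·s⁻¹·mol] = s
  (C) Hz⁻¹ = (s⁻¹)⁻¹ = s
  (D) [kg·s⁻¹] / [kg·s⁻²] = s
  (E) A·s = s·A
All reduce to s except (E), which is s·A.

(E)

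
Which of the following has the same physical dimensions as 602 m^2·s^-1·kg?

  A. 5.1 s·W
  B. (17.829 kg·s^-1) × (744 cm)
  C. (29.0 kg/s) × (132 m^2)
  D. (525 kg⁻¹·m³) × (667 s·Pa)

Reference: kg·m²·s⁻¹.
Each option:
  A. W·s = J·s⁻¹·s = kg·m²·s⁻²
  B. [kg·s⁻¹] · [m] = kg·m·s⁻¹
  C. [kg·s⁻¹] · [m²] = kg·m²·s⁻¹  ← same
  D. [kg⁻¹·m³] · [kg·m⁻¹·s⁻¹] = m²·s⁻¹
Only C. matches kg·m²·s⁻¹.

C.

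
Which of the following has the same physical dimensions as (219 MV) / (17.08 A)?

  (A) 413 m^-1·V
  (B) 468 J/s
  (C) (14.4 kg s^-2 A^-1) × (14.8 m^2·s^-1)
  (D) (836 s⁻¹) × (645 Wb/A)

(D)

Reference: [kg·m²·s⁻³·A⁻¹] / [A] = kg·m²·s⁻³·A⁻².
Each option:
  (A) V·m⁻¹ = J·C⁻¹·m⁻¹ = kg·m·s⁻³·A⁻¹
  (B) J·s⁻¹ = N·m·s⁻¹ = kg·m²·s⁻³
  (C) [kg·s⁻²·A⁻¹] · [m²·s⁻¹] = kg·m²·s⁻³·A⁻¹
  (D) [s⁻¹] · [kg·m²·s⁻²·A⁻²] = kg·m²·s⁻³·A⁻²  ← same
Only (D) matches kg·m²·s⁻³·A⁻².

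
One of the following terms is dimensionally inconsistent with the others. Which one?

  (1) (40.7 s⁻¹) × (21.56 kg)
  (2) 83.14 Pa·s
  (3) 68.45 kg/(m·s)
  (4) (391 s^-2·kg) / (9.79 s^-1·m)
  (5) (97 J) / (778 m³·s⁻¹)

Reduce each to base SI dimensions:
  (1) [s⁻¹] · [kg] = kg·s⁻¹
  (2) Pa·s = N·m⁻²·s = kg·m⁻¹·s⁻¹
  (3) kg·m⁻¹·s⁻¹
  (4) [kg·s⁻²] / [m·s⁻¹] = kg·m⁻¹·s⁻¹
  (5) [kg·m²·s⁻²] / [m³·s⁻¹] = kg·m⁻¹·s⁻¹
All reduce to kg·m⁻¹·s⁻¹ except (1), which is kg·s⁻¹.

(1)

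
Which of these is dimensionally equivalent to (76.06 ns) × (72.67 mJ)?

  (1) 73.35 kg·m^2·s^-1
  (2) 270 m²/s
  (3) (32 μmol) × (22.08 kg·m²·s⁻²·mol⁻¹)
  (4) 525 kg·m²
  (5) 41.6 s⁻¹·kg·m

(1)

Reference: [s] · [kg·m²·s⁻²] = kg·m²·s⁻¹.
Each option:
  (1) kg·m²·s⁻¹  ← same
  (2) m²·s⁻¹
  (3) [mol] · [kg·m²·s⁻²·mol⁻¹] = kg·m²·s⁻²
  (4) kg·m²
  (5) kg·m·s⁻¹
Only (1) matches kg·m²·s⁻¹.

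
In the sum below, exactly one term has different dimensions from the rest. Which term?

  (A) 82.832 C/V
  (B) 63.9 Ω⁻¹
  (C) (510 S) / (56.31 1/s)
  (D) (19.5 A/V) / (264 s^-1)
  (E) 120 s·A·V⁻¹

(B)

Reduce each to base SI dimensions:
  (A) C·V⁻¹ = s·A·(J·C⁻¹)⁻¹ = kg⁻¹·m⁻²·s⁴·A²
  (B) Ω⁻¹ = (V·A⁻¹)⁻¹ = kg⁻¹·m⁻²·s³·A²
  (C) [kg⁻¹·m⁻²·s³·A²] / [s⁻¹] = kg⁻¹·m⁻²·s⁴·A²
  (D) [kg⁻¹·m⁻²·s³·A²] / [s⁻¹] = kg⁻¹·m⁻²·s⁴·A²
  (E) A·s·V⁻¹ = A·s·(J·C⁻¹)⁻¹ = kg⁻¹·m⁻²·s⁴·A²
All reduce to kg⁻¹·m⁻²·s⁴·A² except (B), which is kg⁻¹·m⁻²·s³·A².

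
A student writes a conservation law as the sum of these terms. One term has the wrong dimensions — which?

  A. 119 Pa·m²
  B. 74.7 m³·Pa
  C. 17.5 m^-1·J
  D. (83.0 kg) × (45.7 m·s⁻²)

Dimensions:
  A. Pa·m² = N·m⁻²·m² = kg·m·s⁻²
  B. Pa·m³ = N·m⁻²·m³ = kg·m²·s⁻²
  C. J·m⁻¹ = N·m·m⁻¹ = kg·m·s⁻²
  D. [kg] · [m·s⁻²] = kg·m·s⁻²
All reduce to kg·m·s⁻² except B., which is kg·m²·s⁻².

B.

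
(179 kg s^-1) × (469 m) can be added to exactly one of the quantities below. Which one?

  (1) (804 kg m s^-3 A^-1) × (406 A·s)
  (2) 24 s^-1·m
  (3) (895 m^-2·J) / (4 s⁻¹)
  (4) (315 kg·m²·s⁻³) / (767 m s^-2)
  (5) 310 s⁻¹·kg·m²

(4)

Reference: [kg·s⁻¹] · [m] = kg·m·s⁻¹.
Each option:
  (1) [kg·m·s⁻³·A⁻¹] · [s·A] = kg·m·s⁻²
  (2) m·s⁻¹
  (3) [kg·s⁻²] / [s⁻¹] = kg·s⁻¹
  (4) [kg·m²·s⁻³] / [m·s⁻²] = kg·m·s⁻¹  ← same
  (5) kg·m²·s⁻¹
Only (4) matches kg·m·s⁻¹.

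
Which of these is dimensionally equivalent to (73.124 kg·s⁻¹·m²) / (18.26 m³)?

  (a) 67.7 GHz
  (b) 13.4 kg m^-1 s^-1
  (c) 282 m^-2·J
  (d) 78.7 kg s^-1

(b)

Reference: [kg·m²·s⁻¹] / [m³] = kg·m⁻¹·s⁻¹.
Each option:
  (a) Hz = s⁻¹
  (b) kg·m⁻¹·s⁻¹  ← same
  (c) J·m⁻² = N·m·m⁻² = kg·s⁻²
  (d) kg·s⁻¹
Only (b) matches kg·m⁻¹·s⁻¹.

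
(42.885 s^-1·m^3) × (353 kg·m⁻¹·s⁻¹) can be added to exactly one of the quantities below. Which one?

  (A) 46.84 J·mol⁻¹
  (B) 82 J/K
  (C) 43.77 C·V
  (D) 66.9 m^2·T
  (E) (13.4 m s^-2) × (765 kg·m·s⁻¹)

(C)

Reference: [m³·s⁻¹] · [kg·m⁻¹·s⁻¹] = kg·m²·s⁻².
Each option:
  (A) J·mol⁻¹ = N·m·mol⁻¹ = kg·m²·s⁻²·mol⁻¹
  (B) J·K⁻¹ = N·m·K⁻¹ = kg·m²·s⁻²·K⁻¹
  (C) C·V = s·A·J·C⁻¹ = kg·m²·s⁻²  ← same
  (D) T·m² = Wb·m⁻²·m² = kg·m²·s⁻²·A⁻¹
  (E) [m·s⁻²] · [kg·m·s⁻¹] = kg·m²·s⁻³
Only (C) matches kg·m²·s⁻².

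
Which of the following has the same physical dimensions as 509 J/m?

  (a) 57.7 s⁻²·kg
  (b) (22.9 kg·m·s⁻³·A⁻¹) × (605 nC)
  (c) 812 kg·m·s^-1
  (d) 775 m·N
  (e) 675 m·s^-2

(b)

Reference: J·m⁻¹ = N·m·m⁻¹ = kg·m·s⁻².
Each option:
  (a) kg·s⁻²
  (b) [kg·m·s⁻³·A⁻¹] · [s·A] = kg·m·s⁻²  ← same
  (c) kg·m·s⁻¹
  (d) N·m = kg·m·s⁻²·m = kg·m²·s⁻²
  (e) m·s⁻²
Only (b) matches kg·m·s⁻².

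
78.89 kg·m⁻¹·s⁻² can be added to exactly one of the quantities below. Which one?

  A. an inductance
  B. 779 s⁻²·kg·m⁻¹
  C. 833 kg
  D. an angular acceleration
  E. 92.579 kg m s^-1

Reference: kg·m⁻¹·s⁻².
Each option:
  A. [inductance] = kg·m²·s⁻²·A⁻²
  B. kg·m⁻¹·s⁻²  ← same
  C. kg
  D. [angular acceleration] = s⁻²
  E. kg·m·s⁻¹
Only B. matches kg·m⁻¹·s⁻².

B.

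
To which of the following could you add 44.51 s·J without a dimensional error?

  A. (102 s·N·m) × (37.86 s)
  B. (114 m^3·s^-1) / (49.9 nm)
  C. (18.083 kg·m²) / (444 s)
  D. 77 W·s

Reference: J·s = N·m·s = kg·m²·s⁻¹.
Each option:
  A. [kg·m²·s⁻¹] · [s] = kg·m²
  B. [m³·s⁻¹] / [m] = m²·s⁻¹
  C. [kg·m²] / [s] = kg·m²·s⁻¹  ← same
  D. W·s = J·s⁻¹·s = kg·m²·s⁻²
Only C. matches kg·m²·s⁻¹.

C.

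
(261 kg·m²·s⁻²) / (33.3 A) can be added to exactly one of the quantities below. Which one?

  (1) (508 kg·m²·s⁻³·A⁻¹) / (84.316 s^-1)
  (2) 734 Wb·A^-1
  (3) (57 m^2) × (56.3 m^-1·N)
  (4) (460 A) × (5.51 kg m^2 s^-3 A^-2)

(1)

Reference: [kg·m²·s⁻²] / [A] = kg·m²·s⁻²·A⁻¹.
Each option:
  (1) [kg·m²·s⁻³·A⁻¹] / [s⁻¹] = kg·m²·s⁻²·A⁻¹  ← same
  (2) Wb·A⁻¹ = V·s·A⁻¹ = kg·m²·s⁻²·A⁻²
  (3) [m²] · [kg·s⁻²] = kg·m²·s⁻²
  (4) [A] · [kg·m²·s⁻³·A⁻²] = kg·m²·s⁻³·A⁻¹
Only (1) matches kg·m²·s⁻²·A⁻¹.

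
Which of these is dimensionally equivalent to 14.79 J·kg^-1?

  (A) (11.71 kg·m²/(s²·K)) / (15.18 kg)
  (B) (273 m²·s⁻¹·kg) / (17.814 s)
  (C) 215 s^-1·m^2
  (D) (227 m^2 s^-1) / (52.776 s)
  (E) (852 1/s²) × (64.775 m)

Reference: J·kg⁻¹ = N·m·kg⁻¹ = m²·s⁻².
Each option:
  (A) [kg·m²·s⁻²·K⁻¹] / [kg] = m²·s⁻²·K⁻¹
  (B) [kg·m²·s⁻¹] / [s] = kg·m²·s⁻²
  (C) m²·s⁻¹
  (D) [m²·s⁻¹] / [s] = m²·s⁻²  ← same
  (E) [s⁻²] · [m] = m·s⁻²
Only (D) matches m²·s⁻².

(D)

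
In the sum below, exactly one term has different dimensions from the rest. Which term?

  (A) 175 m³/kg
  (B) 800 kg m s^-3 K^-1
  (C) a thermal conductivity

(A)

Work out the base dimensions of each:
  (A) m³·kg⁻¹ = kg⁻¹·m³
  (B) kg·m·s⁻³·K⁻¹
  (C) [thermal conductivity] = kg·m·s⁻³·K⁻¹
All reduce to kg·m·s⁻³·K⁻¹ except (A), which is kg⁻¹·m³.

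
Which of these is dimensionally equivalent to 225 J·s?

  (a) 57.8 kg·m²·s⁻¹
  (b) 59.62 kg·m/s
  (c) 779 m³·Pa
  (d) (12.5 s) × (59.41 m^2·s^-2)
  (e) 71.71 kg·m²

(a)

Reference: J·s = N·m·s = kg·m²·s⁻¹.
Each option:
  (a) kg·m²·s⁻¹  ← same
  (b) kg·m·s⁻¹
  (c) Pa·m³ = N·m⁻²·m³ = kg·m²·s⁻²
  (d) [s] · [m²·s⁻²] = m²·s⁻¹
  (e) kg·m²
Only (a) matches kg·m²·s⁻¹.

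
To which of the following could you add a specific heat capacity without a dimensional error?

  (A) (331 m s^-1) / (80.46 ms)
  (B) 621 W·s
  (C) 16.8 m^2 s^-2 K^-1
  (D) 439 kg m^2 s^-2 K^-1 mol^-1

Reference: [specific heat capacity] = m²·s⁻²·K⁻¹.
Each option:
  (A) [m·s⁻¹] / [s] = m·s⁻²
  (B) W·s = J·s⁻¹·s = kg·m²·s⁻²
  (C) m²·s⁻²·K⁻¹  ← same
  (D) kg·m²·s⁻²·K⁻¹·mol⁻¹
Only (C) matches m²·s⁻²·K⁻¹.

(C)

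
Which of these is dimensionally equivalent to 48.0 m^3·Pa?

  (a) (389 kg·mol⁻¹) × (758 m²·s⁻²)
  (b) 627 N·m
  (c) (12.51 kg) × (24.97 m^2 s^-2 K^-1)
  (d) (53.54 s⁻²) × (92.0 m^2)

Reference: Pa·m³ = N·m⁻²·m³ = kg·m²·s⁻².
Each option:
  (a) [kg·mol⁻¹] · [m²·s⁻²] = kg·m²·s⁻²·mol⁻¹
  (b) N·m = kg·m·s⁻²·m = kg·m²·s⁻²  ← same
  (c) [kg] · [m²·s⁻²·K⁻¹] = kg·m²·s⁻²·K⁻¹
  (d) [s⁻²] · [m²] = m²·s⁻²
Only (b) matches kg·m²·s⁻².

(b)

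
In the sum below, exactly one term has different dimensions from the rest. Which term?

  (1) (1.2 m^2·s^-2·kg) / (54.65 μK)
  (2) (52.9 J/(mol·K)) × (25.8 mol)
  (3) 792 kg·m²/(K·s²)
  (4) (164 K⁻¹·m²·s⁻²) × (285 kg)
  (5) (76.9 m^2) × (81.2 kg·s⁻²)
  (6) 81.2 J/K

Dimensions:
  (1) [kg·m²·s⁻²] / [K] = kg·m²·s⁻²·K⁻¹
  (2) [kg·m²·s⁻²·K⁻¹·mol⁻¹] · [mol] = kg·m²·s⁻²·K⁻¹
  (3) kg·m²·s⁻²·K⁻¹
  (4) [m²·s⁻²·K⁻¹] · [kg] = kg·m²·s⁻²·K⁻¹
  (5) [m²] · [kg·s⁻²] = kg·m²·s⁻²
  (6) J·K⁻¹ = N·m·K⁻¹ = kg·m²·s⁻²·K⁻¹
All reduce to kg·m²·s⁻²·K⁻¹ except (5), which is kg·m²·s⁻².

(5)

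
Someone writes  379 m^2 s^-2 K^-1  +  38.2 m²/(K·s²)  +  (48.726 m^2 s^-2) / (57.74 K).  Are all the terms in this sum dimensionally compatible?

In SI base units:
  379 m^2 s^-2 K^-1:  m²·s⁻²·K⁻¹
  38.2 m²/(K·s²):  m²·s⁻²·K⁻¹
  (48.726 m^2 s^-2) / (57.74 K):  [m²·s⁻²] / [K] = m²·s⁻²·K⁻¹
Every term reduces to m²·s⁻²·K⁻¹.

Yes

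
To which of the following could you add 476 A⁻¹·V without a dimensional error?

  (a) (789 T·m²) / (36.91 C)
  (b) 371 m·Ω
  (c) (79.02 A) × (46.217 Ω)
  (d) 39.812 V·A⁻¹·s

(a)

Reference: V·A⁻¹ = J·C⁻¹·A⁻¹ = kg·m²·s⁻³·A⁻².
Each option:
  (a) [kg·m²·s⁻²·A⁻¹] / [s·A] = kg·m²·s⁻³·A⁻²  ← same
  (b) Ω·m = V·A⁻¹·m = kg·m³·s⁻³·A⁻²
  (c) [A] · [kg·m²·s⁻³·A⁻²] = kg·m²·s⁻³·A⁻¹
  (d) V·s·A⁻¹ = J·C⁻¹·s·A⁻¹ = kg·m²·s⁻²·A⁻²
Only (a) matches kg·m²·s⁻³·A⁻².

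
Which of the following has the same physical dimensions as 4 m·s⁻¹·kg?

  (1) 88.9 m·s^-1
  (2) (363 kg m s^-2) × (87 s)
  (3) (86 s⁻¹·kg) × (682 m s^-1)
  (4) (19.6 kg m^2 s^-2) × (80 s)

Reference: kg·m·s⁻¹.
Each option:
  (1) m·s⁻¹
  (2) [kg·m·s⁻²] · [s] = kg·m·s⁻¹  ← same
  (3) [kg·s⁻¹] · [m·s⁻¹] = kg·m·s⁻²
  (4) [kg·m²·s⁻²] · [s] = kg·m²·s⁻¹
Only (2) matches kg·m·s⁻¹.

(2)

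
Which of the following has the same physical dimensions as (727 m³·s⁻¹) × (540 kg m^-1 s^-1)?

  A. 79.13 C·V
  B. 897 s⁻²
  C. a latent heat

Reference: [m³·s⁻¹] · [kg·m⁻¹·s⁻¹] = kg·m²·s⁻².
Each option:
  A. C·V = s·A·J·C⁻¹ = kg·m²·s⁻²  ← same
  B. s⁻²
  C. [latent heat] = m²·s⁻²
Only A. matches kg·m²·s⁻².

A.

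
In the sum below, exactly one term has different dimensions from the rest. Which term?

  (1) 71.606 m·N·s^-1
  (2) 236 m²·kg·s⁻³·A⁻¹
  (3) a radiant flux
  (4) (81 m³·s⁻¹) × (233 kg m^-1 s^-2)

(2)

Expand each in SI base units:
  (1) N·m·s⁻¹ = kg·m·s⁻²·m·s⁻¹ = kg·m²·s⁻³
  (2) kg·m²·s⁻³·A⁻¹
  (3) [radiant flux] = kg·m²·s⁻³
  (4) [m³·s⁻¹] · [kg·m⁻¹·s⁻²] = kg·m²·s⁻³
All reduce to kg·m²·s⁻³ except (2), which is kg·m²·s⁻³·A⁻¹.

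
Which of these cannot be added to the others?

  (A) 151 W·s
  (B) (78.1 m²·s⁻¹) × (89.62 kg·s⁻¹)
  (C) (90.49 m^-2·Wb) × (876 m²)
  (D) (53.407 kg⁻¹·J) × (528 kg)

(C)

In SI base units:
  (A) W·s = J·s⁻¹·s = kg·m²·s⁻²
  (B) [m²·s⁻¹] · [kg·s⁻¹] = kg·m²·s⁻²
  (C) [kg·s⁻²·A⁻¹] · [m²] = kg·m²·s⁻²·A⁻¹
  (D) [m²·s⁻²] · [kg] = kg·m²·s⁻²
All reduce to kg·m²·s⁻² except (C), which is kg·m²·s⁻²·A⁻¹.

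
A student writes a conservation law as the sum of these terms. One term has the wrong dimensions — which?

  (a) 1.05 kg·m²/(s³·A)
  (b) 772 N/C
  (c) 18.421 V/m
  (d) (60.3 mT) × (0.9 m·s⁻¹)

(a)

Expand each in SI base units:
  (a) kg·m²·s⁻³·A⁻¹
  (b) N·C⁻¹ = kg·m·s⁻²·(s·A)⁻¹ = kg·m·s⁻³·A⁻¹
  (c) V·m⁻¹ = J·C⁻¹·m⁻¹ = kg·m·s⁻³·A⁻¹
  (d) [kg·s⁻²·A⁻¹] · [m·s⁻¹] = kg·m·s⁻³·A⁻¹
All reduce to kg·m·s⁻³·A⁻¹ except (a), which is kg·m²·s⁻³·A⁻¹.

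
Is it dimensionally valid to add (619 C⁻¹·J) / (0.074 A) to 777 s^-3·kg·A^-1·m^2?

No

In SI base units:
  (619 C⁻¹·J) / (0.074 A):  [kg·m²·s⁻³·A⁻¹] / [A] = kg·m²·s⁻³·A⁻²
  777 s^-3·kg·A^-1·m^2:  kg·m²·s⁻³·A⁻¹
kg·m²·s⁻³·A⁻² ≠ kg·m²·s⁻³·A⁻¹, so they cannot be added.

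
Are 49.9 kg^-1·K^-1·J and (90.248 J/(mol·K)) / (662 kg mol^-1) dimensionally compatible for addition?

Yes

Dimensions:
  49.9 kg^-1·K^-1·J:  J·kg⁻¹·K⁻¹ = N·m·kg⁻¹·K⁻¹ = m²·s⁻²·K⁻¹
  (90.248 J/(mol·K)) / (662 kg mol^-1):  [kg·m²·s⁻²·K⁻¹·mol⁻¹] / [kg·mol⁻¹] = m²·s⁻²·K⁻¹
Both are m²·s⁻²·K⁻¹, so they have the same dimensions and can be added.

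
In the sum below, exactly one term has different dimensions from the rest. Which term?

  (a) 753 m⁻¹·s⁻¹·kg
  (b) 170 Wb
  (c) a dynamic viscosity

Expand each in SI base units:
  (a) kg·m⁻¹·s⁻¹
  (b) Wb = V·s = kg·m²·s⁻²·A⁻¹
  (c) [dynamic viscosity] = kg·m⁻¹·s⁻¹
All reduce to kg·m⁻¹·s⁻¹ except (b), which is kg·m²·s⁻²·A⁻¹.

(b)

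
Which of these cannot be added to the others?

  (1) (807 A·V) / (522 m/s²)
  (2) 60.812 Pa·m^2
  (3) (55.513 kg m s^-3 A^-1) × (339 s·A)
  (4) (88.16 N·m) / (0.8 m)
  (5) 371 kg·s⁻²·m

(1)

Dimensions:
  (1) [kg·m²·s⁻³] / [m·s⁻²] = kg·m·s⁻¹
  (2) Pa·m² = N·m⁻²·m² = kg·m·s⁻²
  (3) [kg·m·s⁻³·A⁻¹] · [s·A] = kg·m·s⁻²
  (4) [kg·m²·s⁻²] / [m] = kg·m·s⁻²
  (5) kg·m·s⁻²
All reduce to kg·m·s⁻² except (1), which is kg·m·s⁻¹.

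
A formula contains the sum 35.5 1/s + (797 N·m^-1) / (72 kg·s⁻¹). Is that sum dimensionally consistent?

Expand each in SI base units:
  35.5 1/s:  s⁻¹
  (797 N·m^-1) / (72 kg·s⁻¹):  [kg·s⁻²] / [kg·s⁻¹] = s⁻¹
Both are s⁻¹, so they have the same dimensions and can be added.

Yes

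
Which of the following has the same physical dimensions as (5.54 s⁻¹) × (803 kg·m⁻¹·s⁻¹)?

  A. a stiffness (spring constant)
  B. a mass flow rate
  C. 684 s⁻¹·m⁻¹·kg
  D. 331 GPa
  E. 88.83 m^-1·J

D.

Reference: [s⁻¹] · [kg·m⁻¹·s⁻¹] = kg·m⁻¹·s⁻².
Each option:
  A. [stiffness (spring constant)] = kg·s⁻²
  B. [mass flow rate] = kg·s⁻¹
  C. kg·m⁻¹·s⁻¹
  D. Pa = N·m⁻² = kg·m⁻¹·s⁻²  ← same
  E. J·m⁻¹ = N·m·m⁻¹ = kg·m·s⁻²
Only D. matches kg·m⁻¹·s⁻².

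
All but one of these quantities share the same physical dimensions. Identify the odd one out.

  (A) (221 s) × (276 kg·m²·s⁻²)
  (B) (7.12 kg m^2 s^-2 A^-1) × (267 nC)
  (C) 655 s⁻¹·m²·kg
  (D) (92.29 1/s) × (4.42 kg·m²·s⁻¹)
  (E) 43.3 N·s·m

Dimensions:
  (A) [s] · [kg·m²·s⁻²] = kg·m²·s⁻¹
  (B) [kg·m²·s⁻²·A⁻¹] · [s·A] = kg·m²·s⁻¹
  (C) kg·m²·s⁻¹
  (D) [s⁻¹] · [kg·m²·s⁻¹] = kg·m²·s⁻²
  (E) N·m·s = kg·m·s⁻²·m·s = kg·m²·s⁻¹
All reduce to kg·m²·s⁻¹ except (D), which is kg·m²·s⁻².

(D)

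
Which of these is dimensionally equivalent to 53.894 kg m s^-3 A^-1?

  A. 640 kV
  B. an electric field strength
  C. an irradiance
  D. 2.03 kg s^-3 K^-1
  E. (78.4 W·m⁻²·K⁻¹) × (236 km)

Reference: kg·m·s⁻³·A⁻¹.
Each option:
  A. V = J·C⁻¹ = kg·m²·s⁻³·A⁻¹
  B. [electric field strength] = kg·m·s⁻³·A⁻¹  ← same
  C. [irradiance] = kg·s⁻³
  D. kg·s⁻³·K⁻¹
  E. [kg·s⁻³·K⁻¹] · [m] = kg·m·s⁻³·K⁻¹
Only B. matches kg·m·s⁻³·A⁻¹.

B.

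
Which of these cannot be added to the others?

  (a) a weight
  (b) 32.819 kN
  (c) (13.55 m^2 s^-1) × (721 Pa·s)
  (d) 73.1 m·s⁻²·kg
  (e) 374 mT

Expand each in SI base units:
  (a) [weight] = kg·m·s⁻²
  (b) N = kg·m·s⁻²
  (c) [m²·s⁻¹] · [kg·m⁻¹·s⁻¹] = kg·m·s⁻²
  (d) kg·m·s⁻²
  (e) T = Wb·m⁻² = kg·s⁻²·A⁻¹
All reduce to kg·m·s⁻² except (e), which is kg·s⁻²·A⁻¹.

(e)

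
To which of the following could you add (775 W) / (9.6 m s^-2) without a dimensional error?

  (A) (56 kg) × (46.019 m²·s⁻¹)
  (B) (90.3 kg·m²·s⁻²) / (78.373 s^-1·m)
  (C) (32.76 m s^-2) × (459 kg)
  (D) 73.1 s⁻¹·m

(B)

Reference: [kg·m²·s⁻³] / [m·s⁻²] = kg·m·s⁻¹.
Each option:
  (A) [kg] · [m²·s⁻¹] = kg·m²·s⁻¹
  (B) [kg·m²·s⁻²] / [m·s⁻¹] = kg·m·s⁻¹  ← same
  (C) [m·s⁻²] · [kg] = kg·m·s⁻²
  (D) m·s⁻¹
Only (B) matches kg·m·s⁻¹.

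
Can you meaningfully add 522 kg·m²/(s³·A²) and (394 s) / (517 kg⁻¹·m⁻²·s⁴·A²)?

Yes

In SI base units:
  522 kg·m²/(s³·A²):  kg·m²·s⁻³·A⁻²
  (394 s) / (517 kg⁻¹·m⁻²·s⁴·A²):  [s] / [kg⁻¹·m⁻²·s⁴·A²] = kg·m²·s⁻³·A⁻²
Both are kg·m²·s⁻³·A⁻², so they have the same dimensions and can be added.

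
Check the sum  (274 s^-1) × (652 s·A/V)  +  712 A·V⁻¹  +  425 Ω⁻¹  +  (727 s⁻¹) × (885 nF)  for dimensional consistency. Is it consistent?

Reduce each to base SI dimensions:
  (274 s^-1) × (652 s·A/V):  [s⁻¹] · [kg⁻¹·m⁻²·s⁴·A²] = kg⁻¹·m⁻²·s³·A²
  712 A·V⁻¹:  A·V⁻¹ = A·(J·C⁻¹)⁻¹ = kg⁻¹·m⁻²·s³·A²
  425 Ω⁻¹:  Ω⁻¹ = (V·A⁻¹)⁻¹ = kg⁻¹·m⁻²·s³·A²
  (727 s⁻¹) × (885 nF):  [s⁻¹] · [kg⁻¹·m⁻²·s⁴·A²] = kg⁻¹·m⁻²·s³·A²
Every term reduces to kg⁻¹·m⁻²·s³·A².

Yes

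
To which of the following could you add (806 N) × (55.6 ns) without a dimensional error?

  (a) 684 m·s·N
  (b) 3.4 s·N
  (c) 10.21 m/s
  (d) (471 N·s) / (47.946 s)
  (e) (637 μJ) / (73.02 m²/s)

(b)

Reference: [kg·m·s⁻²] · [s] = kg·m·s⁻¹.
Each option:
  (a) N·m·s = kg·m·s⁻²·m·s = kg·m²·s⁻¹
  (b) N·s = kg·m·s⁻²·s = kg·m·s⁻¹  ← same
  (c) m·s⁻¹
  (d) [kg·m·s⁻¹] / [s] = kg·m·s⁻²
  (e) [kg·m²·s⁻²] / [m²·s⁻¹] = kg·s⁻¹
Only (b) matches kg·m·s⁻¹.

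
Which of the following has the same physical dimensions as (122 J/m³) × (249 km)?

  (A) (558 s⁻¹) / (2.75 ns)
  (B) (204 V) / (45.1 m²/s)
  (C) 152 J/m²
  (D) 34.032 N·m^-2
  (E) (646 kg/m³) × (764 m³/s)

(C)

Reference: [kg·m⁻¹·s⁻²] · [m] = kg·s⁻².
Each option:
  (A) [s⁻¹] / [s] = s⁻²
  (B) [kg·m²·s⁻³·A⁻¹] / [m²·s⁻¹] = kg·s⁻²·A⁻¹
  (C) J·m⁻² = N·m·m⁻² = kg·s⁻²  ← same
  (D) N·m⁻² = kg·m·s⁻²·m⁻² = kg·m⁻¹·s⁻²
  (E) [kg·m⁻³] · [m³·s⁻¹] = kg·s⁻¹
Only (C) matches kg·s⁻².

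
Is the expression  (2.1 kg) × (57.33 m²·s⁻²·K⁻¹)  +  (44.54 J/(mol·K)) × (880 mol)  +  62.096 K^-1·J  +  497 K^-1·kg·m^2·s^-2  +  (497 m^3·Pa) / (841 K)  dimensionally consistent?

Yes

Expand each in SI base units:
  (2.1 kg) × (57.33 m²·s⁻²·K⁻¹):  [kg] · [m²·s⁻²·K⁻¹] = kg·m²·s⁻²·K⁻¹
  (44.54 J/(mol·K)) × (880 mol):  [kg·m²·s⁻²·K⁻¹·mol⁻¹] · [mol] = kg·m²·s⁻²·K⁻¹
  62.096 K^-1·J:  J·K⁻¹ = N·m·K⁻¹ = kg·m²·s⁻²·K⁻¹
  497 K^-1·kg·m^2·s^-2:  kg·m²·s⁻²·K⁻¹
  (497 m^3·Pa) / (841 K):  [kg·m²·s⁻²] / [K] = kg·m²·s⁻²·K⁻¹
Every term reduces to kg·m²·s⁻²·K⁻¹.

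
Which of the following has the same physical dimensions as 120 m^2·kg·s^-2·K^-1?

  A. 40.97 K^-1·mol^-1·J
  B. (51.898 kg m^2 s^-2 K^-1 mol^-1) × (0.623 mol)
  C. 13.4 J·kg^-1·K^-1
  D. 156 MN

Reference: kg·m²·s⁻²·K⁻¹.
Each option:
  A. J·mol⁻¹·K⁻¹ = N·m·mol⁻¹·K⁻¹ = kg·m²·s⁻²·K⁻¹·mol⁻¹
  B. [kg·m²·s⁻²·K⁻¹·mol⁻¹] · [mol] = kg·m²·s⁻²·K⁻¹  ← same
  C. J·kg⁻¹·K⁻¹ = N·m·kg⁻¹·K⁻¹ = m²·s⁻²·K⁻¹
  D. N = kg·m·s⁻²
Only B. matches kg·m²·s⁻²·K⁻¹.

B.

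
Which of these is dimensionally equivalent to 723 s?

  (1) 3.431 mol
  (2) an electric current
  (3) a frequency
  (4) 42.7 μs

Reference: s.
Each option:
  (1) mol
  (2) [electric current] = A
  (3) [frequency] = s⁻¹
  (4) s  ← same
Only (4) matches s.

(4)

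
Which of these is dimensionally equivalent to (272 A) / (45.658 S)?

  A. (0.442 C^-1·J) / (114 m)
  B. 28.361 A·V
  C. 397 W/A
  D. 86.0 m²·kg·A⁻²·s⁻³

Reference: [A] / [kg⁻¹·m⁻²·s³·A²] = kg·m²·s⁻³·A⁻¹.
Each option:
  A. [kg·m²·s⁻³·A⁻¹] / [m] = kg·m·s⁻³·A⁻¹
  B. V·A = J·C⁻¹·A = kg·m²·s⁻³
  C. W·A⁻¹ = J·s⁻¹·A⁻¹ = kg·m²·s⁻³·A⁻¹  ← same
  D. kg·m²·s⁻³·A⁻²
Only C. matches kg·m²·s⁻³·A⁻¹.

C.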